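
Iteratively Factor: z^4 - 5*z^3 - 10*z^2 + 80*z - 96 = (z + 4)*(z^3 - 9*z^2 + 26*z - 24) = (z - 2)*(z + 4)*(z^2 - 7*z + 12) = (z - 4)*(z - 2)*(z + 4)*(z - 3)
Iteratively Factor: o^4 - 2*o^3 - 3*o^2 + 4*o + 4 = (o + 1)*(o^3 - 3*o^2 + 4) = (o + 1)^2*(o^2 - 4*o + 4) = (o - 2)*(o + 1)^2*(o - 2)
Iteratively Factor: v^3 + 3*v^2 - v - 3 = (v - 1)*(v^2 + 4*v + 3) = (v - 1)*(v + 1)*(v + 3)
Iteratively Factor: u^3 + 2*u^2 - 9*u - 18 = (u + 2)*(u^2 - 9) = (u + 2)*(u + 3)*(u - 3)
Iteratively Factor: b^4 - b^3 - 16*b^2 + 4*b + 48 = (b - 4)*(b^3 + 3*b^2 - 4*b - 12) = (b - 4)*(b - 2)*(b^2 + 5*b + 6) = (b - 4)*(b - 2)*(b + 2)*(b + 3)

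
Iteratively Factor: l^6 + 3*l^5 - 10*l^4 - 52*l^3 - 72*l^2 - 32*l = (l + 2)*(l^5 + l^4 - 12*l^3 - 28*l^2 - 16*l) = (l - 4)*(l + 2)*(l^4 + 5*l^3 + 8*l^2 + 4*l) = l*(l - 4)*(l + 2)*(l^3 + 5*l^2 + 8*l + 4) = l*(l - 4)*(l + 2)^2*(l^2 + 3*l + 2) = l*(l - 4)*(l + 2)^3*(l + 1)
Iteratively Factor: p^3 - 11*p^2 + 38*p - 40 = (p - 4)*(p^2 - 7*p + 10) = (p - 5)*(p - 4)*(p - 2)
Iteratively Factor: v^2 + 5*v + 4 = (v + 1)*(v + 4)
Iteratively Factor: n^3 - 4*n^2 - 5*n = (n - 5)*(n^2 + n) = (n - 5)*(n + 1)*(n)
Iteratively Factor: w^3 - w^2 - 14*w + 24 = (w - 3)*(w^2 + 2*w - 8) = (w - 3)*(w - 2)*(w + 4)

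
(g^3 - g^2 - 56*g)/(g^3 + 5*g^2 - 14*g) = (g - 8)/(g - 2)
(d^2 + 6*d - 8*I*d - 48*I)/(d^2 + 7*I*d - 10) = (d^2 + d*(6 - 8*I) - 48*I)/(d^2 + 7*I*d - 10)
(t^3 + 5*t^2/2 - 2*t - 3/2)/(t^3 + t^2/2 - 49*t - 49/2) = (t^2 + 2*t - 3)/(t^2 - 49)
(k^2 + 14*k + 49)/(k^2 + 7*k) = (k + 7)/k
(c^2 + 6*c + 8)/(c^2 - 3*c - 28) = (c + 2)/(c - 7)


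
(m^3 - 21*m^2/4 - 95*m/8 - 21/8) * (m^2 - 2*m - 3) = m^5 - 29*m^4/4 - 35*m^3/8 + 295*m^2/8 + 327*m/8 + 63/8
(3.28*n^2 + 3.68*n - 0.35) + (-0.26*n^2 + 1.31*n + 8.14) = 3.02*n^2 + 4.99*n + 7.79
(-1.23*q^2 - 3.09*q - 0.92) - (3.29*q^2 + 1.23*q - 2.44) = -4.52*q^2 - 4.32*q + 1.52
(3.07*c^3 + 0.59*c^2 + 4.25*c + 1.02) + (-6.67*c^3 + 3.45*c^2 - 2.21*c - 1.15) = -3.6*c^3 + 4.04*c^2 + 2.04*c - 0.13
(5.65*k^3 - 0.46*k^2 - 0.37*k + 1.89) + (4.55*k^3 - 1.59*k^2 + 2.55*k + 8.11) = 10.2*k^3 - 2.05*k^2 + 2.18*k + 10.0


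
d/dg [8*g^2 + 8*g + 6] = 16*g + 8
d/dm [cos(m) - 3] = -sin(m)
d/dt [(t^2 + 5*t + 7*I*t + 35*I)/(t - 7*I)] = (t^2 - 14*I*t + 49 - 70*I)/(t^2 - 14*I*t - 49)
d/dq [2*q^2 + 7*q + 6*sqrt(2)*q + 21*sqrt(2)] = 4*q + 7 + 6*sqrt(2)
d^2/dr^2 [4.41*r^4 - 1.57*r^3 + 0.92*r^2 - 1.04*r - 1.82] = 52.92*r^2 - 9.42*r + 1.84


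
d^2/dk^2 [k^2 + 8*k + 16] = 2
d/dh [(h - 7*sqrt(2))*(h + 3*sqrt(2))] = 2*h - 4*sqrt(2)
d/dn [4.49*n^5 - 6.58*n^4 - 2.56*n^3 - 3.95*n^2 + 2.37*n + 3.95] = 22.45*n^4 - 26.32*n^3 - 7.68*n^2 - 7.9*n + 2.37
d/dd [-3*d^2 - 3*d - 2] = -6*d - 3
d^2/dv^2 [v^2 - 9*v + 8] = 2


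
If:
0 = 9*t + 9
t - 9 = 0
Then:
No Solution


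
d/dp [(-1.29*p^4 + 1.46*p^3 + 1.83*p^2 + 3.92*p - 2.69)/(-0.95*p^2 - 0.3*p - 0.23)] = (2.451*p^5 - 0.226*p^4 + 0.3108*p^3 + 2.1676*p^2 - 5.9528*p - 1.7086)/(0.9025*p^4 + 0.57*p^3 + 0.527*p^2 + 0.138*p + 0.0529)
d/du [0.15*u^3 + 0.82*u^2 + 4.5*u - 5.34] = 0.45*u^2 + 1.64*u + 4.5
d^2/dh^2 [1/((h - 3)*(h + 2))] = 2*((h - 3)^2 + (h - 3)*(h + 2) + (h + 2)^2)/((h - 3)^3*(h + 2)^3)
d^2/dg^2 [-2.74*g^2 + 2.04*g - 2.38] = -5.48000000000000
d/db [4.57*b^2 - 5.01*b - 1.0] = 9.14*b - 5.01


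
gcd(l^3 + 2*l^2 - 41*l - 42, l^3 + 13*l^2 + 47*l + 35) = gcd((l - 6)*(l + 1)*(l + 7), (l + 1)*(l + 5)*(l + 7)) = l^2 + 8*l + 7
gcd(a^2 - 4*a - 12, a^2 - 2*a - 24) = a - 6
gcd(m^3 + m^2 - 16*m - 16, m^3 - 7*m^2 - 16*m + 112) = m^2 - 16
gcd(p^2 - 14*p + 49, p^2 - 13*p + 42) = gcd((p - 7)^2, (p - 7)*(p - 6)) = p - 7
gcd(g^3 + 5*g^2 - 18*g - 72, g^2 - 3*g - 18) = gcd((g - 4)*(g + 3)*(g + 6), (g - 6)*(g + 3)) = g + 3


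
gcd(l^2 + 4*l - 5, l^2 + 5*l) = l + 5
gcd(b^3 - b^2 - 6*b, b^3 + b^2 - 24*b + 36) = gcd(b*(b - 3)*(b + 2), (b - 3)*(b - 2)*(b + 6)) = b - 3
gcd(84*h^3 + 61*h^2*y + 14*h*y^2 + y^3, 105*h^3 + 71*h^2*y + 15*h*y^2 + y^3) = 21*h^2 + 10*h*y + y^2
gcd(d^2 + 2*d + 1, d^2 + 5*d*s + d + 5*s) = d + 1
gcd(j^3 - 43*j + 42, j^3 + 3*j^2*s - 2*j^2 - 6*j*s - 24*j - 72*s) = j - 6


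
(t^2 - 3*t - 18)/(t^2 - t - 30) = (t + 3)/(t + 5)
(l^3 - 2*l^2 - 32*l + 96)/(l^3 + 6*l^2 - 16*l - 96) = (l - 4)/(l + 4)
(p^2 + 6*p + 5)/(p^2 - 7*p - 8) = (p + 5)/(p - 8)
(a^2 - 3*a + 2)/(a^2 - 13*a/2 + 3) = 2*(a^2 - 3*a + 2)/(2*a^2 - 13*a + 6)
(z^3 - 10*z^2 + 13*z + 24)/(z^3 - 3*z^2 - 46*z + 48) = (z^2 - 2*z - 3)/(z^2 + 5*z - 6)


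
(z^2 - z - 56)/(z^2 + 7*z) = (z - 8)/z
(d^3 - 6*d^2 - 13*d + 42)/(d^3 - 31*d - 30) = (-d^3 + 6*d^2 + 13*d - 42)/(-d^3 + 31*d + 30)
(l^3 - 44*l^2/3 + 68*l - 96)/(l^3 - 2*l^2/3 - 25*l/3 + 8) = (l^2 - 12*l + 36)/(l^2 + 2*l - 3)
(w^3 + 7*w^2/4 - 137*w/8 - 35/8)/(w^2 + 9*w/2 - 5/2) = (8*w^2 - 26*w - 7)/(4*(2*w - 1))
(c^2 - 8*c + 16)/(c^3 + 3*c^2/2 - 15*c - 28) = 2*(c - 4)/(2*c^2 + 11*c + 14)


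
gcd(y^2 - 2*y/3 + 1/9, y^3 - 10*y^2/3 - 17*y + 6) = y - 1/3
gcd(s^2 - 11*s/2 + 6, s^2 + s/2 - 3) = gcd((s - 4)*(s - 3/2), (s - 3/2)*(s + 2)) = s - 3/2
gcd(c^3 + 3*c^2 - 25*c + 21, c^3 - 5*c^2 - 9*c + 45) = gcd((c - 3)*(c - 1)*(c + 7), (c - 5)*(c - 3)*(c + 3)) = c - 3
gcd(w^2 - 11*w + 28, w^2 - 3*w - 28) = w - 7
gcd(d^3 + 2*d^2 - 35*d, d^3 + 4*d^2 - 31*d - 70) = d^2 + 2*d - 35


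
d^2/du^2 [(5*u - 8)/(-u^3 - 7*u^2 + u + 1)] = 2*(-(5*u - 8)*(3*u^2 + 14*u - 1)^2 + (15*u^2 + 70*u + (3*u + 7)*(5*u - 8) - 5)*(u^3 + 7*u^2 - u - 1))/(u^3 + 7*u^2 - u - 1)^3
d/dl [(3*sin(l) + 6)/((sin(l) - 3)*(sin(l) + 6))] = 3*(-4*sin(l) + cos(l)^2 - 25)*cos(l)/((sin(l) - 3)^2*(sin(l) + 6)^2)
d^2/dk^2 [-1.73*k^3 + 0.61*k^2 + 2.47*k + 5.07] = 1.22 - 10.38*k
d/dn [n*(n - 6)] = 2*n - 6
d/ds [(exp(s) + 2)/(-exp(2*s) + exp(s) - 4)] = ((exp(s) + 2)*(2*exp(s) - 1) - exp(2*s) + exp(s) - 4)*exp(s)/(exp(2*s) - exp(s) + 4)^2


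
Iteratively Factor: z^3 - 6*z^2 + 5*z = (z - 5)*(z^2 - z) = z*(z - 5)*(z - 1)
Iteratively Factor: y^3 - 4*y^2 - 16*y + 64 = (y - 4)*(y^2 - 16) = (y - 4)*(y + 4)*(y - 4)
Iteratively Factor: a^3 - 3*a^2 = (a - 3)*(a^2) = a*(a - 3)*(a)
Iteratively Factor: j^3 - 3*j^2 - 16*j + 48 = (j - 4)*(j^2 + j - 12) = (j - 4)*(j + 4)*(j - 3)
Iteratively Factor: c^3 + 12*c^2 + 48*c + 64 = (c + 4)*(c^2 + 8*c + 16) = (c + 4)^2*(c + 4)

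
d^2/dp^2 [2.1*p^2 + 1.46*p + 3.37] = 4.20000000000000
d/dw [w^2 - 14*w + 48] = 2*w - 14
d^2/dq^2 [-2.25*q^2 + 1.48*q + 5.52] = -4.50000000000000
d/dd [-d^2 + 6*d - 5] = 6 - 2*d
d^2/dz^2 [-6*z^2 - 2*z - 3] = -12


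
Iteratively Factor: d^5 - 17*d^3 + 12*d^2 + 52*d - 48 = (d + 4)*(d^4 - 4*d^3 - d^2 + 16*d - 12) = (d - 3)*(d + 4)*(d^3 - d^2 - 4*d + 4) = (d - 3)*(d + 2)*(d + 4)*(d^2 - 3*d + 2) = (d - 3)*(d - 2)*(d + 2)*(d + 4)*(d - 1)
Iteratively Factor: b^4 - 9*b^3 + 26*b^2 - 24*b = (b - 3)*(b^3 - 6*b^2 + 8*b) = b*(b - 3)*(b^2 - 6*b + 8) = b*(b - 4)*(b - 3)*(b - 2)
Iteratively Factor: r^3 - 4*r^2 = (r)*(r^2 - 4*r) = r^2*(r - 4)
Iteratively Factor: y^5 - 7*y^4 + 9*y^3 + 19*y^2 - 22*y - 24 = (y + 1)*(y^4 - 8*y^3 + 17*y^2 + 2*y - 24) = (y + 1)^2*(y^3 - 9*y^2 + 26*y - 24) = (y - 3)*(y + 1)^2*(y^2 - 6*y + 8) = (y - 4)*(y - 3)*(y + 1)^2*(y - 2)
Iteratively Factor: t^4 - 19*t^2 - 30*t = (t + 2)*(t^3 - 2*t^2 - 15*t) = (t - 5)*(t + 2)*(t^2 + 3*t) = t*(t - 5)*(t + 2)*(t + 3)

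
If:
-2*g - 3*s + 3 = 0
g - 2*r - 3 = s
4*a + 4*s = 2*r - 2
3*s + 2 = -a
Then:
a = 5/11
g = 30/11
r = 3/11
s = -9/11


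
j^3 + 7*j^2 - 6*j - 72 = (j - 3)*(j + 4)*(j + 6)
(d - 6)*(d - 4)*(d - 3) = d^3 - 13*d^2 + 54*d - 72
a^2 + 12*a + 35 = (a + 5)*(a + 7)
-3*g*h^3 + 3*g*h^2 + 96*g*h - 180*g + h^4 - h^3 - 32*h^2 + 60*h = (-3*g + h)*(h - 5)*(h - 2)*(h + 6)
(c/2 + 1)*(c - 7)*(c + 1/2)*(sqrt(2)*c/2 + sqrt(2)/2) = sqrt(2)*c^4/4 - 7*sqrt(2)*c^3/8 - 21*sqrt(2)*c^2/4 - 47*sqrt(2)*c/8 - 7*sqrt(2)/4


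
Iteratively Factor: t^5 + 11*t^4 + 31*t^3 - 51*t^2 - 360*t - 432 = (t + 3)*(t^4 + 8*t^3 + 7*t^2 - 72*t - 144) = (t + 3)*(t + 4)*(t^3 + 4*t^2 - 9*t - 36) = (t - 3)*(t + 3)*(t + 4)*(t^2 + 7*t + 12) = (t - 3)*(t + 3)^2*(t + 4)*(t + 4)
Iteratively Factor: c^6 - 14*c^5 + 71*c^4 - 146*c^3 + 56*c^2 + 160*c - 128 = (c - 1)*(c^5 - 13*c^4 + 58*c^3 - 88*c^2 - 32*c + 128) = (c - 4)*(c - 1)*(c^4 - 9*c^3 + 22*c^2 - 32) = (c - 4)^2*(c - 1)*(c^3 - 5*c^2 + 2*c + 8) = (c - 4)^2*(c - 2)*(c - 1)*(c^2 - 3*c - 4) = (c - 4)^3*(c - 2)*(c - 1)*(c + 1)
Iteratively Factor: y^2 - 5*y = (y - 5)*(y)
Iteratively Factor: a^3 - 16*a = (a + 4)*(a^2 - 4*a) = a*(a + 4)*(a - 4)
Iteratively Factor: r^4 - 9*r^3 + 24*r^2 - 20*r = (r - 2)*(r^3 - 7*r^2 + 10*r) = r*(r - 2)*(r^2 - 7*r + 10) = r*(r - 5)*(r - 2)*(r - 2)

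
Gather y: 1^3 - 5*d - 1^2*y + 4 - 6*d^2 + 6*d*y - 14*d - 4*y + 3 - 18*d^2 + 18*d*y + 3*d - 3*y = -24*d^2 - 16*d + y*(24*d - 8) + 8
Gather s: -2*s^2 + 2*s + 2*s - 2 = -2*s^2 + 4*s - 2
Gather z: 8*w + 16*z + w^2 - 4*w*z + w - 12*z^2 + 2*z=w^2 + 9*w - 12*z^2 + z*(18 - 4*w)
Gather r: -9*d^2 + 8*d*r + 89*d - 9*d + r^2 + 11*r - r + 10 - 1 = -9*d^2 + 80*d + r^2 + r*(8*d + 10) + 9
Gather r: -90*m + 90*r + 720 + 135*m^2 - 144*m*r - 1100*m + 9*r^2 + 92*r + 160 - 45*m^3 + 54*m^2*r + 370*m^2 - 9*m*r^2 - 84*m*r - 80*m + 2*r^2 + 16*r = -45*m^3 + 505*m^2 - 1270*m + r^2*(11 - 9*m) + r*(54*m^2 - 228*m + 198) + 880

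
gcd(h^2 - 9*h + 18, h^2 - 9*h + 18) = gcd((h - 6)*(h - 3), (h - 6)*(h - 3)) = h^2 - 9*h + 18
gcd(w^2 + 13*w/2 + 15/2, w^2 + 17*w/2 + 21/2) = w + 3/2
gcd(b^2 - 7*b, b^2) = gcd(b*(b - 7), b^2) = b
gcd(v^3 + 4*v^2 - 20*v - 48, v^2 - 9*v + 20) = v - 4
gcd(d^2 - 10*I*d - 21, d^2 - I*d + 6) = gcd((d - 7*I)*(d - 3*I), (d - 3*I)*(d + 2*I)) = d - 3*I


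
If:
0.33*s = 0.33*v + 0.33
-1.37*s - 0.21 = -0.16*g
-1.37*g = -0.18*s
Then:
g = -0.02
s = -0.16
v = -1.16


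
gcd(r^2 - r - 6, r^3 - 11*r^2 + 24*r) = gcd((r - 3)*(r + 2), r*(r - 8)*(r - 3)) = r - 3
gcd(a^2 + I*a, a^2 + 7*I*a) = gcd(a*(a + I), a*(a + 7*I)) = a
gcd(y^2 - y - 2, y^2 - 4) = y - 2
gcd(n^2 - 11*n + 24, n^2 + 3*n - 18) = n - 3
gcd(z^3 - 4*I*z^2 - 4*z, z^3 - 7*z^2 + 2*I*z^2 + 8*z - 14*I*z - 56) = z - 2*I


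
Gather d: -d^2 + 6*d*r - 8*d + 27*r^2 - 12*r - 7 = -d^2 + d*(6*r - 8) + 27*r^2 - 12*r - 7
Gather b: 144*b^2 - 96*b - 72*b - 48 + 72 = 144*b^2 - 168*b + 24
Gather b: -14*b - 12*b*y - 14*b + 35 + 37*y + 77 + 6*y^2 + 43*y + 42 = b*(-12*y - 28) + 6*y^2 + 80*y + 154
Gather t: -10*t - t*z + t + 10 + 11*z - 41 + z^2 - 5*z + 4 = t*(-z - 9) + z^2 + 6*z - 27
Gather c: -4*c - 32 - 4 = -4*c - 36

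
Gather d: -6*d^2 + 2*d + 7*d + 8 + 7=-6*d^2 + 9*d + 15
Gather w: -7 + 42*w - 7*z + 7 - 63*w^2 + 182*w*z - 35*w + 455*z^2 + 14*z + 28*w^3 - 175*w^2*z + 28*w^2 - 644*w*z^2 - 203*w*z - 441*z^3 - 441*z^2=28*w^3 + w^2*(-175*z - 35) + w*(-644*z^2 - 21*z + 7) - 441*z^3 + 14*z^2 + 7*z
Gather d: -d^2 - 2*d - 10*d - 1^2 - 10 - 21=-d^2 - 12*d - 32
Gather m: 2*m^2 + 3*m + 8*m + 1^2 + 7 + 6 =2*m^2 + 11*m + 14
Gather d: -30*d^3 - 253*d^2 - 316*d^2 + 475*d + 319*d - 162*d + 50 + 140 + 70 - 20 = -30*d^3 - 569*d^2 + 632*d + 240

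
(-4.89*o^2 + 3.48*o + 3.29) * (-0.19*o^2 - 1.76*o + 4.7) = 0.9291*o^4 + 7.9452*o^3 - 29.7329*o^2 + 10.5656*o + 15.463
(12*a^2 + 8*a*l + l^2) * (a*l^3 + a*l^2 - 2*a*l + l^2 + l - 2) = 12*a^3*l^3 + 12*a^3*l^2 - 24*a^3*l + 8*a^2*l^4 + 8*a^2*l^3 - 4*a^2*l^2 + 12*a^2*l - 24*a^2 + a*l^5 + a*l^4 + 6*a*l^3 + 8*a*l^2 - 16*a*l + l^4 + l^3 - 2*l^2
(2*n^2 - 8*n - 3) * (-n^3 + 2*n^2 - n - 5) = -2*n^5 + 12*n^4 - 15*n^3 - 8*n^2 + 43*n + 15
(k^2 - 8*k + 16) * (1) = k^2 - 8*k + 16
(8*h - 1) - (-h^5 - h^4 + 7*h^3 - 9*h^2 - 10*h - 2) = h^5 + h^4 - 7*h^3 + 9*h^2 + 18*h + 1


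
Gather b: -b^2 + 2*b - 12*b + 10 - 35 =-b^2 - 10*b - 25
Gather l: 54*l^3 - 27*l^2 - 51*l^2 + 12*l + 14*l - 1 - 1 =54*l^3 - 78*l^2 + 26*l - 2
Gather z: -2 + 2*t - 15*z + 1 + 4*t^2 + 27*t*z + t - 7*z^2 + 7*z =4*t^2 + 3*t - 7*z^2 + z*(27*t - 8) - 1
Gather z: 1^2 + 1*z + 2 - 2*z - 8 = -z - 5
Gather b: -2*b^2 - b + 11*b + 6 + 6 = -2*b^2 + 10*b + 12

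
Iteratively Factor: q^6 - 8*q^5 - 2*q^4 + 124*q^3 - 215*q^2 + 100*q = (q + 4)*(q^5 - 12*q^4 + 46*q^3 - 60*q^2 + 25*q) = q*(q + 4)*(q^4 - 12*q^3 + 46*q^2 - 60*q + 25) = q*(q - 1)*(q + 4)*(q^3 - 11*q^2 + 35*q - 25) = q*(q - 5)*(q - 1)*(q + 4)*(q^2 - 6*q + 5) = q*(q - 5)*(q - 1)^2*(q + 4)*(q - 5)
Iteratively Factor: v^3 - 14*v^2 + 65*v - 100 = (v - 4)*(v^2 - 10*v + 25) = (v - 5)*(v - 4)*(v - 5)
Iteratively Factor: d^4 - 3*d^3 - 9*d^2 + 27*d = (d - 3)*(d^3 - 9*d) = (d - 3)*(d + 3)*(d^2 - 3*d) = (d - 3)^2*(d + 3)*(d)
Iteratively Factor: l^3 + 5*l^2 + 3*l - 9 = (l + 3)*(l^2 + 2*l - 3) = (l - 1)*(l + 3)*(l + 3)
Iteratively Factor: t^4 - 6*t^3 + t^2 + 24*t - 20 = (t + 2)*(t^3 - 8*t^2 + 17*t - 10) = (t - 1)*(t + 2)*(t^2 - 7*t + 10) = (t - 5)*(t - 1)*(t + 2)*(t - 2)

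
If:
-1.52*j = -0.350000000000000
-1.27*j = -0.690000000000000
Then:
No Solution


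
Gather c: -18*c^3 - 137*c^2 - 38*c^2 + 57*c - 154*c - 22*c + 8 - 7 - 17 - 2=-18*c^3 - 175*c^2 - 119*c - 18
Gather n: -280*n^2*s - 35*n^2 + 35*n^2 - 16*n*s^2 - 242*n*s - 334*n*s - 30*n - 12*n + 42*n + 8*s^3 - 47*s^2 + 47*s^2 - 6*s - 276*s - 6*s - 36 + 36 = -280*n^2*s + n*(-16*s^2 - 576*s) + 8*s^3 - 288*s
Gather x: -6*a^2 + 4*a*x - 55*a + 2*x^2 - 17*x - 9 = -6*a^2 - 55*a + 2*x^2 + x*(4*a - 17) - 9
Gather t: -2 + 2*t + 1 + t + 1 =3*t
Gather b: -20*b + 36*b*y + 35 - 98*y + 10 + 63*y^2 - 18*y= b*(36*y - 20) + 63*y^2 - 116*y + 45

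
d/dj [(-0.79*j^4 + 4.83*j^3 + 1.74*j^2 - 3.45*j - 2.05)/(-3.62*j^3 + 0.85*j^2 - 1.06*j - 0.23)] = (2.8598*j^6 - 1.343*j^5 + 12.9165*j^4 - 34.4908*j^3 - 24.5076*j^2 + 2.6846*j - 1.3795)/(13.1044*j^6 - 6.154*j^5 + 8.3969*j^4 - 0.1368*j^3 + 0.7326*j^2 + 0.4876*j + 0.0529)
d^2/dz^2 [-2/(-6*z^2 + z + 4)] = 4*(36*z^2 - 6*z - (12*z - 1)^2 - 24)/(-6*z^2 + z + 4)^3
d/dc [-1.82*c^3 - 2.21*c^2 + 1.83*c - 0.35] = -5.46*c^2 - 4.42*c + 1.83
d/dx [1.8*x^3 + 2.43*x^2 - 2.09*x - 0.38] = 5.4*x^2 + 4.86*x - 2.09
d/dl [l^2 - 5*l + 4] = 2*l - 5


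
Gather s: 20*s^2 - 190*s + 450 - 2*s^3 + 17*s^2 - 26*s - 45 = -2*s^3 + 37*s^2 - 216*s + 405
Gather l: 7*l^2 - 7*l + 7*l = 7*l^2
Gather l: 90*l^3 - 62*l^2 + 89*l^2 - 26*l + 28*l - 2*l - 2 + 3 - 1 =90*l^3 + 27*l^2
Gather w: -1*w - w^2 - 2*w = -w^2 - 3*w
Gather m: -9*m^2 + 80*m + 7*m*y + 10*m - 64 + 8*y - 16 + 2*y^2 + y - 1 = -9*m^2 + m*(7*y + 90) + 2*y^2 + 9*y - 81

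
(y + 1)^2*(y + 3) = y^3 + 5*y^2 + 7*y + 3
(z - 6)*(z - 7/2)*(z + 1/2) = z^3 - 9*z^2 + 65*z/4 + 21/2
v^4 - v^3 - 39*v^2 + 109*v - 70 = (v - 5)*(v - 2)*(v - 1)*(v + 7)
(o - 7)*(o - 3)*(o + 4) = o^3 - 6*o^2 - 19*o + 84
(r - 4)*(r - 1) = r^2 - 5*r + 4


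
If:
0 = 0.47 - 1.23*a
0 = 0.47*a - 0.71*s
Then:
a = 0.38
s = 0.25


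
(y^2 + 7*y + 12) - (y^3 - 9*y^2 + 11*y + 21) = -y^3 + 10*y^2 - 4*y - 9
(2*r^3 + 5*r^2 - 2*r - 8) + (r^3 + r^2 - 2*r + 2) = 3*r^3 + 6*r^2 - 4*r - 6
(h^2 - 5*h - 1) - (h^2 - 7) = 6 - 5*h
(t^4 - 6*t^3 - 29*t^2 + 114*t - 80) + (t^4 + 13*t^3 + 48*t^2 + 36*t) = 2*t^4 + 7*t^3 + 19*t^2 + 150*t - 80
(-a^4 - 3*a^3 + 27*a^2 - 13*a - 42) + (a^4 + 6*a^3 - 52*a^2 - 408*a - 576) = 3*a^3 - 25*a^2 - 421*a - 618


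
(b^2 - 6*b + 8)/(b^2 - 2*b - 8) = (b - 2)/(b + 2)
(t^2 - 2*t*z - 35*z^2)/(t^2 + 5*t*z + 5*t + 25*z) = (t - 7*z)/(t + 5)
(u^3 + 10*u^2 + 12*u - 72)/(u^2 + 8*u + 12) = (u^2 + 4*u - 12)/(u + 2)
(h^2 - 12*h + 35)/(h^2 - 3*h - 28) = (h - 5)/(h + 4)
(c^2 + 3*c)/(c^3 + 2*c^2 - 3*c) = 1/(c - 1)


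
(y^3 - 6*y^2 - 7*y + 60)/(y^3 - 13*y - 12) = (y - 5)/(y + 1)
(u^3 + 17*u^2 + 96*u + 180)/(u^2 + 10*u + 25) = (u^2 + 12*u + 36)/(u + 5)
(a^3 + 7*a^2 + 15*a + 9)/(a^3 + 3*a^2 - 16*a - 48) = (a^2 + 4*a + 3)/(a^2 - 16)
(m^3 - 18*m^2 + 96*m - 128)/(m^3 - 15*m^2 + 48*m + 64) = (m - 2)/(m + 1)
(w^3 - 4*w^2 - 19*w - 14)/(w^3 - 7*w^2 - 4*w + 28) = (w + 1)/(w - 2)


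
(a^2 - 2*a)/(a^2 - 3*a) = (a - 2)/(a - 3)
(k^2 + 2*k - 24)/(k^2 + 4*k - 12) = (k - 4)/(k - 2)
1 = 1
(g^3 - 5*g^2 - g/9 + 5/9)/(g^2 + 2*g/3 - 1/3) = (3*g^2 - 14*g - 5)/(3*(g + 1))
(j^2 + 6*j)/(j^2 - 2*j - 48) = j/(j - 8)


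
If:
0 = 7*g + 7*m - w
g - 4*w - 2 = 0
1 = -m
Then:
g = 26/27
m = -1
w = -7/27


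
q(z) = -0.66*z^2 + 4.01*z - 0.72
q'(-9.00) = 15.89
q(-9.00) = -90.27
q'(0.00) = 4.01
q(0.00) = -0.72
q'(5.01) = -2.60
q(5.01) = 2.80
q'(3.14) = -0.13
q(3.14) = 5.36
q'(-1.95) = 6.58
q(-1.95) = -11.05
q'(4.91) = -2.47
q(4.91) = 3.06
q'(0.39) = 3.50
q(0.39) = 0.74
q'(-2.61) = 7.46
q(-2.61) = -15.68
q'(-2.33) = 7.09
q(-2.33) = -13.65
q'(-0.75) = 5.00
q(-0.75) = -4.10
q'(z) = 4.01 - 1.32*z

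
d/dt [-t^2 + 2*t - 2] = 2 - 2*t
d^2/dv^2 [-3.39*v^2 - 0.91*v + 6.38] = -6.78000000000000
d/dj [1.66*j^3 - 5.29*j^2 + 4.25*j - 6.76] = 4.98*j^2 - 10.58*j + 4.25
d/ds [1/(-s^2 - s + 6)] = (2*s + 1)/(s^2 + s - 6)^2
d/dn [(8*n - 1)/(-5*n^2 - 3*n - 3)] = (40*n^2 - 10*n - 27)/(25*n^4 + 30*n^3 + 39*n^2 + 18*n + 9)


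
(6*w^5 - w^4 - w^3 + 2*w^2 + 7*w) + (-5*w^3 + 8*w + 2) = 6*w^5 - w^4 - 6*w^3 + 2*w^2 + 15*w + 2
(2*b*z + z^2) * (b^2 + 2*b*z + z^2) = 2*b^3*z + 5*b^2*z^2 + 4*b*z^3 + z^4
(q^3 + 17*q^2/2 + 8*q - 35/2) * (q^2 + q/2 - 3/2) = q^5 + 9*q^4 + 43*q^3/4 - 105*q^2/4 - 83*q/4 + 105/4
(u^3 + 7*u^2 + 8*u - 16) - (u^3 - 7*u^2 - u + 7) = 14*u^2 + 9*u - 23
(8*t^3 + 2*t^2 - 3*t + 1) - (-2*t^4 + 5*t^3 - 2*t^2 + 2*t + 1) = 2*t^4 + 3*t^3 + 4*t^2 - 5*t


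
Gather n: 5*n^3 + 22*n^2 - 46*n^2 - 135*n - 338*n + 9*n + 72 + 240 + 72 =5*n^3 - 24*n^2 - 464*n + 384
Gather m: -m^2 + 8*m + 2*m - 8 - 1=-m^2 + 10*m - 9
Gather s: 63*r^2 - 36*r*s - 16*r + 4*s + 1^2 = 63*r^2 - 16*r + s*(4 - 36*r) + 1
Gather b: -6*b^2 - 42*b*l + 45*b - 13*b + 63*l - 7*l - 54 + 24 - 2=-6*b^2 + b*(32 - 42*l) + 56*l - 32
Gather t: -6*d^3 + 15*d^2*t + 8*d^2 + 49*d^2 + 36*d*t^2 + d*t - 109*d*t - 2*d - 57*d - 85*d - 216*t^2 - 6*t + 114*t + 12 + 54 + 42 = -6*d^3 + 57*d^2 - 144*d + t^2*(36*d - 216) + t*(15*d^2 - 108*d + 108) + 108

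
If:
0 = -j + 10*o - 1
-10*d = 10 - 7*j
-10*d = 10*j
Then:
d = -10/17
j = 10/17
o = 27/170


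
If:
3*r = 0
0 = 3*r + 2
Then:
No Solution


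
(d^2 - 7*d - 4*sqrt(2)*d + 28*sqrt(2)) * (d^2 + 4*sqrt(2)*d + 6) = d^4 - 7*d^3 - 26*d^2 - 24*sqrt(2)*d + 182*d + 168*sqrt(2)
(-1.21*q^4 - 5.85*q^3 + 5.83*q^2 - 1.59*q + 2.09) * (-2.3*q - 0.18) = 2.783*q^5 + 13.6728*q^4 - 12.356*q^3 + 2.6076*q^2 - 4.5208*q - 0.3762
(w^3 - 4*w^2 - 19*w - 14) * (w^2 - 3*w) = w^5 - 7*w^4 - 7*w^3 + 43*w^2 + 42*w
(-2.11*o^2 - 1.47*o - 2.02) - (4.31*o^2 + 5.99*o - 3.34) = -6.42*o^2 - 7.46*o + 1.32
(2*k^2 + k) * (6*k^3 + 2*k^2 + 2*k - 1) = 12*k^5 + 10*k^4 + 6*k^3 - k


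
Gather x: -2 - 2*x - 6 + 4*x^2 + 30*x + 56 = 4*x^2 + 28*x + 48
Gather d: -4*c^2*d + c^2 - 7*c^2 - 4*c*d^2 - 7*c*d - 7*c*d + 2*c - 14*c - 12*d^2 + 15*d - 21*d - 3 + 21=-6*c^2 - 12*c + d^2*(-4*c - 12) + d*(-4*c^2 - 14*c - 6) + 18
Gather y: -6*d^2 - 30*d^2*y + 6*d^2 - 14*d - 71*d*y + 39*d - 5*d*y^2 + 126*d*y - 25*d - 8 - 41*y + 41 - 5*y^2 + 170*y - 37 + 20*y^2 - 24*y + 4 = y^2*(15 - 5*d) + y*(-30*d^2 + 55*d + 105)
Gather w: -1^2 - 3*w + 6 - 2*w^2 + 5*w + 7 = -2*w^2 + 2*w + 12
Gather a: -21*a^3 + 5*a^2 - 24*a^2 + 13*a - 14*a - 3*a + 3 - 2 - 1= -21*a^3 - 19*a^2 - 4*a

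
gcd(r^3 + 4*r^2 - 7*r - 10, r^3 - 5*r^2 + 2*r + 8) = r^2 - r - 2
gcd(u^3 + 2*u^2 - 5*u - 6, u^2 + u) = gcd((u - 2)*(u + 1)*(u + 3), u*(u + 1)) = u + 1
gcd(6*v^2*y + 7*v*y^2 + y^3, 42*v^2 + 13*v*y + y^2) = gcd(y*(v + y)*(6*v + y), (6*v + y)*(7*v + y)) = 6*v + y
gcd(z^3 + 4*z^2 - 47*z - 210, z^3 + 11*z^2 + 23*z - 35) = z + 5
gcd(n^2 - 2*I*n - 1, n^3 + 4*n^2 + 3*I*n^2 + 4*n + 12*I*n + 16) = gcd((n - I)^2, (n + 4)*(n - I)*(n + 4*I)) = n - I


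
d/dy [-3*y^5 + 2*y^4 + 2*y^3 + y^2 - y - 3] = -15*y^4 + 8*y^3 + 6*y^2 + 2*y - 1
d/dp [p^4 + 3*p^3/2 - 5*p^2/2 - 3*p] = 4*p^3 + 9*p^2/2 - 5*p - 3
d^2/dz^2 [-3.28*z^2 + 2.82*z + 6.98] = -6.56000000000000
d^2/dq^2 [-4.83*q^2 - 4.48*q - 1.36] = -9.66000000000000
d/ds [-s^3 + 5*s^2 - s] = -3*s^2 + 10*s - 1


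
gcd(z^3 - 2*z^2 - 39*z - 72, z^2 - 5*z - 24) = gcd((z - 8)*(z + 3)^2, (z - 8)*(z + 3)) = z^2 - 5*z - 24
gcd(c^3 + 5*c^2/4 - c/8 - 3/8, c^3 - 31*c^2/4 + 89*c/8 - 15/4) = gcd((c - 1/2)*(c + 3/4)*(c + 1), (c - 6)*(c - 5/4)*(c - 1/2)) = c - 1/2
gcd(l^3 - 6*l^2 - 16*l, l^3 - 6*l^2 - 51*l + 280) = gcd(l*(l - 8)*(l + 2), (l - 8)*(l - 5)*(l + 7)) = l - 8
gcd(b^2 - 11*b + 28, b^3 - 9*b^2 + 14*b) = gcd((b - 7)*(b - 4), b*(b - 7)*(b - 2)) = b - 7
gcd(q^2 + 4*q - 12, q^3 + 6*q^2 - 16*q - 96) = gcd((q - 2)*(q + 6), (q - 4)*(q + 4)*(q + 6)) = q + 6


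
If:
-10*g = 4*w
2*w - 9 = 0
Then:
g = -9/5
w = 9/2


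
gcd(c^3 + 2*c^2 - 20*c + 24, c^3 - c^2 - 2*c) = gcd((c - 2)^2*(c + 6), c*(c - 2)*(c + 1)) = c - 2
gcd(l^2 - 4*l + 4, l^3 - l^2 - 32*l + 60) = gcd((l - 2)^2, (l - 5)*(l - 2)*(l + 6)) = l - 2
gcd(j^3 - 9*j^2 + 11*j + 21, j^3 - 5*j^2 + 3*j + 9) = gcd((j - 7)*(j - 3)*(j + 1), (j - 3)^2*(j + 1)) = j^2 - 2*j - 3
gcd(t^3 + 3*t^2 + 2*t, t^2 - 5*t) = t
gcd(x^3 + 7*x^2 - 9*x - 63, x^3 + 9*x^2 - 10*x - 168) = x + 7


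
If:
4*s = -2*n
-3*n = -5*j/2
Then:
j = -12*s/5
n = -2*s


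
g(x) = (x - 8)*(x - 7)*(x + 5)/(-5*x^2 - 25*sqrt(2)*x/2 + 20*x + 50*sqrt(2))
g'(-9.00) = -0.34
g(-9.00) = 3.06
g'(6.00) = 0.46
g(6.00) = -0.23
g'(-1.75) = -1.59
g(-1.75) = 5.40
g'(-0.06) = -0.42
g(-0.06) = 3.98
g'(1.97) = 0.34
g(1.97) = 3.78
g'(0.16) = -0.35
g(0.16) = 3.90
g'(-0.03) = -0.41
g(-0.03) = 3.97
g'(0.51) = -0.25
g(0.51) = 3.79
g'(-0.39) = -0.53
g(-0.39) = 4.14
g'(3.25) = 4.79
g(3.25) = 5.78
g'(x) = (x - 8)*(x - 7)*(x + 5)*(10*x - 20 + 25*sqrt(2)/2)/(-5*x^2 - 25*sqrt(2)*x/2 + 20*x + 50*sqrt(2))^2 + (x - 8)*(x - 7)/(-5*x^2 - 25*sqrt(2)*x/2 + 20*x + 50*sqrt(2)) + (x - 8)*(x + 5)/(-5*x^2 - 25*sqrt(2)*x/2 + 20*x + 50*sqrt(2)) + (x - 7)*(x + 5)/(-5*x^2 - 25*sqrt(2)*x/2 + 20*x + 50*sqrt(2)) = 2*((x - 8)*(x - 7)*(x + 5)*(4*x - 8 + 5*sqrt(2)) - ((x - 8)*(x - 7) + (x - 8)*(x + 5) + (x - 7)*(x + 5))*(2*x^2 - 8*x + 5*sqrt(2)*x - 20*sqrt(2)))/(5*(2*x^2 - 8*x + 5*sqrt(2)*x - 20*sqrt(2))^2)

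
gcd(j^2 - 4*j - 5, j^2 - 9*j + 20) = j - 5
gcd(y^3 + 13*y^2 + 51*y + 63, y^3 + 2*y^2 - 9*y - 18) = y + 3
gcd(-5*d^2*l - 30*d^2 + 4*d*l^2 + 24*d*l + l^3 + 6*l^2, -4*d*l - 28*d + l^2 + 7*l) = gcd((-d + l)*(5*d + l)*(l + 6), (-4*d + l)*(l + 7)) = 1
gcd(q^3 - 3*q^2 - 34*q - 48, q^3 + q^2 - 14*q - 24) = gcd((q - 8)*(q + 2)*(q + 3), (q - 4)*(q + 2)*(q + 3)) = q^2 + 5*q + 6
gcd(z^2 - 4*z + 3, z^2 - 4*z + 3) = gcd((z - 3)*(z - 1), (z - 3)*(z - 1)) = z^2 - 4*z + 3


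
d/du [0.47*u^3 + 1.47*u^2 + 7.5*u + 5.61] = 1.41*u^2 + 2.94*u + 7.5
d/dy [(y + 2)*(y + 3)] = 2*y + 5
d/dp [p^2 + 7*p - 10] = 2*p + 7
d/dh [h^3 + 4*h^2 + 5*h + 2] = 3*h^2 + 8*h + 5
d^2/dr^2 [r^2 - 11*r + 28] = 2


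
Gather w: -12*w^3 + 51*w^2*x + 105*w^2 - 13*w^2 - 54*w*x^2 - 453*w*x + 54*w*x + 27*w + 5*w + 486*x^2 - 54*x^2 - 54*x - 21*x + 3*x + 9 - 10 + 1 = -12*w^3 + w^2*(51*x + 92) + w*(-54*x^2 - 399*x + 32) + 432*x^2 - 72*x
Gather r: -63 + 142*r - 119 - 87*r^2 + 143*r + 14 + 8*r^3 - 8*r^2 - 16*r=8*r^3 - 95*r^2 + 269*r - 168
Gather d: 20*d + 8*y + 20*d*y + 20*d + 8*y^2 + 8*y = d*(20*y + 40) + 8*y^2 + 16*y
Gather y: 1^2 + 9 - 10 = 0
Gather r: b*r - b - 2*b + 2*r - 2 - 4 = -3*b + r*(b + 2) - 6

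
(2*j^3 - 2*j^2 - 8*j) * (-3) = -6*j^3 + 6*j^2 + 24*j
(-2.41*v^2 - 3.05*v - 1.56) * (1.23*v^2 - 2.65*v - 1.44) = -2.9643*v^4 + 2.635*v^3 + 9.6341*v^2 + 8.526*v + 2.2464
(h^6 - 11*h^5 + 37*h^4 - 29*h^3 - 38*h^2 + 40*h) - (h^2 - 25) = h^6 - 11*h^5 + 37*h^4 - 29*h^3 - 39*h^2 + 40*h + 25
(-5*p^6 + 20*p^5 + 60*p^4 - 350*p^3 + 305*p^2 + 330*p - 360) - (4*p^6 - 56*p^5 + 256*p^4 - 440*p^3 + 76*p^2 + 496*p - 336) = -9*p^6 + 76*p^5 - 196*p^4 + 90*p^3 + 229*p^2 - 166*p - 24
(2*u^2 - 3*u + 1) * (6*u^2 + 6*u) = 12*u^4 - 6*u^3 - 12*u^2 + 6*u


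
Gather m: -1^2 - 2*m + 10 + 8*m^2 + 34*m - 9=8*m^2 + 32*m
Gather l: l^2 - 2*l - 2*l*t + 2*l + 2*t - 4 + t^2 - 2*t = l^2 - 2*l*t + t^2 - 4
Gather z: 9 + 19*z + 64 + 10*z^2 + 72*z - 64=10*z^2 + 91*z + 9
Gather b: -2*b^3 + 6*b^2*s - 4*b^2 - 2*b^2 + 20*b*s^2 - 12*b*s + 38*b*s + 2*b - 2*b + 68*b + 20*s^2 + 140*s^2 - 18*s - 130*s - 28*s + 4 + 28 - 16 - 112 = -2*b^3 + b^2*(6*s - 6) + b*(20*s^2 + 26*s + 68) + 160*s^2 - 176*s - 96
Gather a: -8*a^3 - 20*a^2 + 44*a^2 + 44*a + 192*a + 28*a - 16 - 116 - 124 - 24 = -8*a^3 + 24*a^2 + 264*a - 280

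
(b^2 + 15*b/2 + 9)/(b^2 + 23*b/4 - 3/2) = 2*(2*b + 3)/(4*b - 1)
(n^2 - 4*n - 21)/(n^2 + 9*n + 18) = (n - 7)/(n + 6)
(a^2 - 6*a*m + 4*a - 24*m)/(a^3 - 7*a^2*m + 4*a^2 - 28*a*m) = (a - 6*m)/(a*(a - 7*m))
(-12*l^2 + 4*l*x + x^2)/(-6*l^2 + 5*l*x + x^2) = (-2*l + x)/(-l + x)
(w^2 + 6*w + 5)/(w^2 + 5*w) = (w + 1)/w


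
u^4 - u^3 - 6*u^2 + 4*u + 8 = (u - 2)^2*(u + 1)*(u + 2)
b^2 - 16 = (b - 4)*(b + 4)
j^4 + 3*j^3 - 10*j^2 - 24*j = j*(j - 3)*(j + 2)*(j + 4)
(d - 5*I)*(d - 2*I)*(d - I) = d^3 - 8*I*d^2 - 17*d + 10*I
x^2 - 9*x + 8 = (x - 8)*(x - 1)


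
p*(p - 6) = p^2 - 6*p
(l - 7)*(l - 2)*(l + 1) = l^3 - 8*l^2 + 5*l + 14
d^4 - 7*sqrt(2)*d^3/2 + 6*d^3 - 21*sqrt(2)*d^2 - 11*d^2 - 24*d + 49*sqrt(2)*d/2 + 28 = (d - 1)*(d + 7)*(d - 4*sqrt(2))*(d + sqrt(2)/2)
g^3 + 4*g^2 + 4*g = g*(g + 2)^2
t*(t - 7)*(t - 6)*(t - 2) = t^4 - 15*t^3 + 68*t^2 - 84*t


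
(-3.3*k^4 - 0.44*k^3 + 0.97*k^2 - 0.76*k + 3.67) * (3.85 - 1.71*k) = 5.643*k^5 - 11.9526*k^4 - 3.3527*k^3 + 5.0341*k^2 - 9.2017*k + 14.1295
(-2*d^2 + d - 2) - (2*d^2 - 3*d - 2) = -4*d^2 + 4*d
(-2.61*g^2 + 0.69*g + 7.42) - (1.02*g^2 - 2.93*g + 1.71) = -3.63*g^2 + 3.62*g + 5.71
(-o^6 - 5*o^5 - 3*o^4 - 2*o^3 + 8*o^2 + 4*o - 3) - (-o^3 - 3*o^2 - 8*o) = -o^6 - 5*o^5 - 3*o^4 - o^3 + 11*o^2 + 12*o - 3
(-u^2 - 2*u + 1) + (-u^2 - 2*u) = -2*u^2 - 4*u + 1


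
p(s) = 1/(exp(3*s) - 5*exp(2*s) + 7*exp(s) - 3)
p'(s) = (-3*exp(3*s) + 10*exp(2*s) - 7*exp(s))/(exp(3*s) - 5*exp(2*s) + 7*exp(s) - 3)^2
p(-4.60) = -0.34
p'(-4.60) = -0.01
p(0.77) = -0.88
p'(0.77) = 1.02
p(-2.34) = -0.42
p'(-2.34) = -0.10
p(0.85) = -0.84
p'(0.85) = -0.04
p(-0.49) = -2.79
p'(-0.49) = -9.55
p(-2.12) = -0.45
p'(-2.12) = -0.14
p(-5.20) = -0.34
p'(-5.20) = -0.00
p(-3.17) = -0.37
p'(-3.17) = -0.04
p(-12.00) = -0.33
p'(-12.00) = 0.00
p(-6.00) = -0.34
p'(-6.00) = 0.00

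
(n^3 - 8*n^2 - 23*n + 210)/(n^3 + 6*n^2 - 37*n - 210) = (n - 7)/(n + 7)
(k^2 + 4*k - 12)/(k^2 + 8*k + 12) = (k - 2)/(k + 2)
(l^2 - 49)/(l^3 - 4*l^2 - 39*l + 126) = (l + 7)/(l^2 + 3*l - 18)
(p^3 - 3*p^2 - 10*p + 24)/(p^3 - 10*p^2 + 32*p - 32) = (p + 3)/(p - 4)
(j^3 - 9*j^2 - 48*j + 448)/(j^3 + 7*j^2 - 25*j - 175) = (j^2 - 16*j + 64)/(j^2 - 25)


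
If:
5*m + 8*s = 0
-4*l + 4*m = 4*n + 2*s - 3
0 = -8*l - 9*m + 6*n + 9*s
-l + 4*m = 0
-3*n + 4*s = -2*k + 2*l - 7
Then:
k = -9187/4016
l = 72/251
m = 18/251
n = 1119/2008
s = -45/1004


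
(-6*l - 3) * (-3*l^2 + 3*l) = 18*l^3 - 9*l^2 - 9*l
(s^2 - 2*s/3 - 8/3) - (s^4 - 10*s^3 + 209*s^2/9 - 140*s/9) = -s^4 + 10*s^3 - 200*s^2/9 + 134*s/9 - 8/3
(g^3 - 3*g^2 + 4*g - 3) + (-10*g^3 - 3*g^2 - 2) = -9*g^3 - 6*g^2 + 4*g - 5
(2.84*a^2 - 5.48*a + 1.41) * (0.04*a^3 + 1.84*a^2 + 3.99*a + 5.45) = 0.1136*a^5 + 5.0064*a^4 + 1.3048*a^3 - 3.7928*a^2 - 24.2401*a + 7.6845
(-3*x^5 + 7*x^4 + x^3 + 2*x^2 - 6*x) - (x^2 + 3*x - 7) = -3*x^5 + 7*x^4 + x^3 + x^2 - 9*x + 7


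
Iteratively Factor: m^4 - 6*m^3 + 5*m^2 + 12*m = (m + 1)*(m^3 - 7*m^2 + 12*m) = m*(m + 1)*(m^2 - 7*m + 12) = m*(m - 4)*(m + 1)*(m - 3)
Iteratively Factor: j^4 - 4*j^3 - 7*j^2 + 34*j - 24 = (j - 2)*(j^3 - 2*j^2 - 11*j + 12) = (j - 2)*(j - 1)*(j^2 - j - 12) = (j - 2)*(j - 1)*(j + 3)*(j - 4)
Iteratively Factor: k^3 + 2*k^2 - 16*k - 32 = (k + 4)*(k^2 - 2*k - 8) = (k + 2)*(k + 4)*(k - 4)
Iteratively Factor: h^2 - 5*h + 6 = (h - 2)*(h - 3)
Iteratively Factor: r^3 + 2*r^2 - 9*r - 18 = (r + 3)*(r^2 - r - 6) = (r - 3)*(r + 3)*(r + 2)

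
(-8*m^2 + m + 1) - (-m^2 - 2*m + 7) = -7*m^2 + 3*m - 6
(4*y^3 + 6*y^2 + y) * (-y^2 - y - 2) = -4*y^5 - 10*y^4 - 15*y^3 - 13*y^2 - 2*y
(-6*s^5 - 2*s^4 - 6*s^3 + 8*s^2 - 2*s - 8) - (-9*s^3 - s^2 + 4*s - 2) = -6*s^5 - 2*s^4 + 3*s^3 + 9*s^2 - 6*s - 6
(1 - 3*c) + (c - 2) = -2*c - 1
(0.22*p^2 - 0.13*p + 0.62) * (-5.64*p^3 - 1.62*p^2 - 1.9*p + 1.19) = -1.2408*p^5 + 0.3768*p^4 - 3.7042*p^3 - 0.4956*p^2 - 1.3327*p + 0.7378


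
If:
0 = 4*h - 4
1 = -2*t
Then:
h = 1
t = -1/2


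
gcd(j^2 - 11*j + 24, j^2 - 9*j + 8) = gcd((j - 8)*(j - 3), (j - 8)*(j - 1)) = j - 8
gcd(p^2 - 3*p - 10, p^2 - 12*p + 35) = p - 5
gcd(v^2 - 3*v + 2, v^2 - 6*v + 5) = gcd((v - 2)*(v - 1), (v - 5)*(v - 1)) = v - 1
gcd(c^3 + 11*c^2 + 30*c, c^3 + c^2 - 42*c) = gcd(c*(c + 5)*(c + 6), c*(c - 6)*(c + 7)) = c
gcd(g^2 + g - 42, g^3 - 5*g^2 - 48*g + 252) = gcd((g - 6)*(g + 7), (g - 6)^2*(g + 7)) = g^2 + g - 42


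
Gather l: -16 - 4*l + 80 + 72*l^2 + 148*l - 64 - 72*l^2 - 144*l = 0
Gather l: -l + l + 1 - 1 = 0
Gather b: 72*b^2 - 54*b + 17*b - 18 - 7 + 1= 72*b^2 - 37*b - 24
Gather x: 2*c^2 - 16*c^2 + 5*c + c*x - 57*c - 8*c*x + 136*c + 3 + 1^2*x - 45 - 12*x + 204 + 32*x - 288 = -14*c^2 + 84*c + x*(21 - 7*c) - 126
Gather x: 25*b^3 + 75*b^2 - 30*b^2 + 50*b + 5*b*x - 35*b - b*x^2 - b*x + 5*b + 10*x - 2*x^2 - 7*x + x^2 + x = 25*b^3 + 45*b^2 + 20*b + x^2*(-b - 1) + x*(4*b + 4)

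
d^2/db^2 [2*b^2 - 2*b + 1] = 4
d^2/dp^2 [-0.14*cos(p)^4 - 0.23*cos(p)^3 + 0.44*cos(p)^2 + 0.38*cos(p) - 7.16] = 2.24*cos(p)^4 + 2.07*cos(p)^3 - 3.44*cos(p)^2 - 1.76*cos(p) + 0.88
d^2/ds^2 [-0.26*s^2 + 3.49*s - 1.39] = -0.520000000000000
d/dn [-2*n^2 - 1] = -4*n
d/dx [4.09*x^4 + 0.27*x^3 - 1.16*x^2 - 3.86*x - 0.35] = 16.36*x^3 + 0.81*x^2 - 2.32*x - 3.86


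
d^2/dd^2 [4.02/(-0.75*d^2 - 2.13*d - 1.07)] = (4.5225*d^2 + 12.8439*d - 4.02*(1.5*d + 2.13)*(3.0*d + 4.26) + 6.4521)/(0.75*d^2 + 2.13*d + 1.07)^3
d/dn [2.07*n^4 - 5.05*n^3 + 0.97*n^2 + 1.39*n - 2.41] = 8.28*n^3 - 15.15*n^2 + 1.94*n + 1.39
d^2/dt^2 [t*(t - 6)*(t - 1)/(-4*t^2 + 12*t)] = 3/(t^3 - 9*t^2 + 27*t - 27)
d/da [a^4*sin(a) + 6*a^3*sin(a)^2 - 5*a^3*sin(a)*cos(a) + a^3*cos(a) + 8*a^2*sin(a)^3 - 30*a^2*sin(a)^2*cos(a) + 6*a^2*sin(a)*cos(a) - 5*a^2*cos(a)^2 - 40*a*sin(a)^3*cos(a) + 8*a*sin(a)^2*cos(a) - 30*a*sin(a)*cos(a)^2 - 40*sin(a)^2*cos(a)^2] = a^4*cos(a) + 3*a^3*sin(a) + 6*a^3*sin(2*a) - 5*a^3*cos(2*a) + 15*a^2*sin(a)/2 - 5*a^2*sin(2*a)/2 - 45*a^2*sin(3*a)/2 + 9*a^2*cos(a) - 3*a^2*cos(2*a) - 6*a^2*cos(3*a) + 9*a^2 + 10*a*sin(a) + 6*a*sin(2*a) + 2*a*sin(3*a) - 45*a*cos(a)/2 + 40*a*cos(2*a)^2 - 25*a*cos(2*a) - 15*a*cos(3*a)/2 - 25*a - 15*sin(a)/2 - 10*sin(2*a) - 15*sin(3*a)/2 - 15*sin(4*a) + 2*cos(a) - 2*cos(3*a)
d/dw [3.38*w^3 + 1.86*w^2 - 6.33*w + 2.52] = 10.14*w^2 + 3.72*w - 6.33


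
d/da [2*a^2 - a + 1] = 4*a - 1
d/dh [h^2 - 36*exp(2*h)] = 2*h - 72*exp(2*h)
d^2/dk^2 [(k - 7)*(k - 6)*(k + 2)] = 6*k - 22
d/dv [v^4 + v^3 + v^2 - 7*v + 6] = 4*v^3 + 3*v^2 + 2*v - 7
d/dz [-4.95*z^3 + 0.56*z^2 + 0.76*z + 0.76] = -14.85*z^2 + 1.12*z + 0.76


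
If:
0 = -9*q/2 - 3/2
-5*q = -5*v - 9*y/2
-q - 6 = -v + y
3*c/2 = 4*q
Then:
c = -8/9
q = -1/3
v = 143/57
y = -60/19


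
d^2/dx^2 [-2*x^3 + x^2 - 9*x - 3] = 2 - 12*x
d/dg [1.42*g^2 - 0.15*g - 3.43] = 2.84*g - 0.15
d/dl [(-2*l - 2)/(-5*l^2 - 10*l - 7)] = 2*(5*l^2 + 10*l - 10*(l + 1)^2 + 7)/(5*l^2 + 10*l + 7)^2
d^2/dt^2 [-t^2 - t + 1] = -2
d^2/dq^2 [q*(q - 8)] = 2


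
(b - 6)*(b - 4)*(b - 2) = b^3 - 12*b^2 + 44*b - 48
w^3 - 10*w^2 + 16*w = w*(w - 8)*(w - 2)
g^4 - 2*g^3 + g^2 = g^2*(g - 1)^2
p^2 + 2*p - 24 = (p - 4)*(p + 6)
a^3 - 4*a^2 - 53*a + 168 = (a - 8)*(a - 3)*(a + 7)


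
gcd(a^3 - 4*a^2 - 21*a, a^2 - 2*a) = a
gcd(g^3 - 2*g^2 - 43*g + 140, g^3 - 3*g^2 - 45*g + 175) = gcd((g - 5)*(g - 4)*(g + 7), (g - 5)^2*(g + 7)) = g^2 + 2*g - 35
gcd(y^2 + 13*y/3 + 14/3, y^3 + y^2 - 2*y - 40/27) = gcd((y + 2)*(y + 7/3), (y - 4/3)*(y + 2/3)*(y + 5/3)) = 1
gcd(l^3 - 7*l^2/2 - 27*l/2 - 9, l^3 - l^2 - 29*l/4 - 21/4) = l^2 + 5*l/2 + 3/2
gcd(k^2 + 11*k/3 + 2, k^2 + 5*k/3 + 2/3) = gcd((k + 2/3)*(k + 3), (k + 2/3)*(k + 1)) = k + 2/3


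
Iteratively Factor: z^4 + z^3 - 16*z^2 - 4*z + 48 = (z + 4)*(z^3 - 3*z^2 - 4*z + 12) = (z - 3)*(z + 4)*(z^2 - 4) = (z - 3)*(z - 2)*(z + 4)*(z + 2)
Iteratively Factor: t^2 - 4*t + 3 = (t - 1)*(t - 3)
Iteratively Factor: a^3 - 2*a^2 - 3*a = (a - 3)*(a^2 + a) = (a - 3)*(a + 1)*(a)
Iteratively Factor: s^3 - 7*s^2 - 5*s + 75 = (s + 3)*(s^2 - 10*s + 25) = (s - 5)*(s + 3)*(s - 5)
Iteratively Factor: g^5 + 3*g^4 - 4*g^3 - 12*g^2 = (g)*(g^4 + 3*g^3 - 4*g^2 - 12*g) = g*(g + 2)*(g^3 + g^2 - 6*g) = g*(g + 2)*(g + 3)*(g^2 - 2*g) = g^2*(g + 2)*(g + 3)*(g - 2)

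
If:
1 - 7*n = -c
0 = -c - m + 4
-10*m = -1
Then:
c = 39/10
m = 1/10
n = 7/10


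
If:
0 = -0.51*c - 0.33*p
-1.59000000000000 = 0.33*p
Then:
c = 3.12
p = -4.82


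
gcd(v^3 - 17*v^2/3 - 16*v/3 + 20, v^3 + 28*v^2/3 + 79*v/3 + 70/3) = v + 2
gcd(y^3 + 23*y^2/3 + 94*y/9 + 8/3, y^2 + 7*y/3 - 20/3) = 1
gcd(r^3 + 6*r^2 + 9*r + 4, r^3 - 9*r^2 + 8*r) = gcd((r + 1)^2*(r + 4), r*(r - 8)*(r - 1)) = 1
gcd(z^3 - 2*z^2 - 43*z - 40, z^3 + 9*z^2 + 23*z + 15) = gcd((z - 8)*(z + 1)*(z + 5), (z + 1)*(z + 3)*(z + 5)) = z^2 + 6*z + 5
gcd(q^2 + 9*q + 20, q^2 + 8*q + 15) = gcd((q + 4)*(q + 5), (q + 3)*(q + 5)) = q + 5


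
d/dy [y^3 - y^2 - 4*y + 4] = 3*y^2 - 2*y - 4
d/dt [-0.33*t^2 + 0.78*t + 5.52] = 0.78 - 0.66*t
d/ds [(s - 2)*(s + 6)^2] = (s + 6)*(3*s + 2)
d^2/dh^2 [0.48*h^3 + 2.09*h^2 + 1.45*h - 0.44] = 2.88*h + 4.18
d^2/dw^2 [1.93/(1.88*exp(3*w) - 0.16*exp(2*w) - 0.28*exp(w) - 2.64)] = ((-32.6556*exp(2*w) + 1.2352*exp(w) + 0.5404)*(-1.88*exp(3*w) + 0.16*exp(2*w) + 0.28*exp(w) + 2.64) - 1.93*(-11.28*exp(2*w) + 0.64*exp(w) + 0.56)*(-5.64*exp(2*w) + 0.32*exp(w) + 0.28)*exp(w))*exp(w)/(-1.88*exp(3*w) + 0.16*exp(2*w) + 0.28*exp(w) + 2.64)^3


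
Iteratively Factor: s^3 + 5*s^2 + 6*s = (s + 2)*(s^2 + 3*s) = (s + 2)*(s + 3)*(s)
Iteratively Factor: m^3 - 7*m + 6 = (m - 2)*(m^2 + 2*m - 3) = (m - 2)*(m + 3)*(m - 1)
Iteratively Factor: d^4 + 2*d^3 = (d)*(d^3 + 2*d^2) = d^2*(d^2 + 2*d) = d^2*(d + 2)*(d)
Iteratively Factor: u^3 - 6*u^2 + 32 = (u - 4)*(u^2 - 2*u - 8) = (u - 4)*(u + 2)*(u - 4)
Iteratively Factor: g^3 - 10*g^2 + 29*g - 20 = (g - 5)*(g^2 - 5*g + 4) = (g - 5)*(g - 4)*(g - 1)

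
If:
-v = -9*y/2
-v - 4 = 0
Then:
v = -4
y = -8/9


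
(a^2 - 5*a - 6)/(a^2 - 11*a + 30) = (a + 1)/(a - 5)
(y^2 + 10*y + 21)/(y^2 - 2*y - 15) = (y + 7)/(y - 5)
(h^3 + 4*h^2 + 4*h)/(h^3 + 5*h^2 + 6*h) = (h + 2)/(h + 3)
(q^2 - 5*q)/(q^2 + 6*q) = (q - 5)/(q + 6)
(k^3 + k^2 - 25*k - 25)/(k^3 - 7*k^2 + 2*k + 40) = (k^2 + 6*k + 5)/(k^2 - 2*k - 8)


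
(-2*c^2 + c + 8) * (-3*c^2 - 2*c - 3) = 6*c^4 + c^3 - 20*c^2 - 19*c - 24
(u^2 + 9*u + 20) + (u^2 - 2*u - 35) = 2*u^2 + 7*u - 15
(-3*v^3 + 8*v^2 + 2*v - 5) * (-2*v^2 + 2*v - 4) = 6*v^5 - 22*v^4 + 24*v^3 - 18*v^2 - 18*v + 20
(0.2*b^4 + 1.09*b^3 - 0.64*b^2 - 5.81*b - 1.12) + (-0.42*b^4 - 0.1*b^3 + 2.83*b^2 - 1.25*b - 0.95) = -0.22*b^4 + 0.99*b^3 + 2.19*b^2 - 7.06*b - 2.07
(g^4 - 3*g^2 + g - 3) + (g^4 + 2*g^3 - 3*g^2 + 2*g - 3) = 2*g^4 + 2*g^3 - 6*g^2 + 3*g - 6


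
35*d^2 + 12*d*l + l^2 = (5*d + l)*(7*d + l)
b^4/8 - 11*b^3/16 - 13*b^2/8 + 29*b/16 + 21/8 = (b/4 + 1/2)*(b/2 + 1/2)*(b - 7)*(b - 3/2)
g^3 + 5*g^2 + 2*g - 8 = (g - 1)*(g + 2)*(g + 4)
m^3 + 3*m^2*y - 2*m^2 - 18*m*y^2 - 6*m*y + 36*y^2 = (m - 2)*(m - 3*y)*(m + 6*y)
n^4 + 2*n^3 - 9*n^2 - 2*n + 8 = (n - 2)*(n - 1)*(n + 1)*(n + 4)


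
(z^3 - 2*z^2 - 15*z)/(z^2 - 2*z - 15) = z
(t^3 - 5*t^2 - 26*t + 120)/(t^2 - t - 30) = t - 4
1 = 1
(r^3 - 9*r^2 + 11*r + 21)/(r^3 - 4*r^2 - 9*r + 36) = (r^2 - 6*r - 7)/(r^2 - r - 12)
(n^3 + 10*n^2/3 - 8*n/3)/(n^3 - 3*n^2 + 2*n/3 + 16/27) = 9*n*(n + 4)/(9*n^2 - 21*n - 8)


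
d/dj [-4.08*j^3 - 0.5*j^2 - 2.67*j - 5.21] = -12.24*j^2 - 1.0*j - 2.67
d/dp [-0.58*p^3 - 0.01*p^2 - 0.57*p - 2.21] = -1.74*p^2 - 0.02*p - 0.57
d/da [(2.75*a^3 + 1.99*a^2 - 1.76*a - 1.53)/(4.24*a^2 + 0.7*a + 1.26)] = (11.66*a^4 + 3.85*a^3 + 19.2504*a^2 + 17.9892*a - 1.1466)/(17.9776*a^4 + 5.936*a^3 + 11.1748*a^2 + 1.764*a + 1.5876)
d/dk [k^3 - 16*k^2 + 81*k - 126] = 3*k^2 - 32*k + 81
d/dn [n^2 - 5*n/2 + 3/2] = 2*n - 5/2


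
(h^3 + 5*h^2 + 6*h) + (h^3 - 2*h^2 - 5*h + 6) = 2*h^3 + 3*h^2 + h + 6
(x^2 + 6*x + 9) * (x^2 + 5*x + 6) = x^4 + 11*x^3 + 45*x^2 + 81*x + 54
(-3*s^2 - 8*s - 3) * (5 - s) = 3*s^3 - 7*s^2 - 37*s - 15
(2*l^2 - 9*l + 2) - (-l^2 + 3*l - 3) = 3*l^2 - 12*l + 5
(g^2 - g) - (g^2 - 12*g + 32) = 11*g - 32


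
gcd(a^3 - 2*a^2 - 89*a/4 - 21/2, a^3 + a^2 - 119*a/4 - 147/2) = a^2 - 5*a/2 - 21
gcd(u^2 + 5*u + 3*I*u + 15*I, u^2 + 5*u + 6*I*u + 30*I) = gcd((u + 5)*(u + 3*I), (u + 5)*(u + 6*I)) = u + 5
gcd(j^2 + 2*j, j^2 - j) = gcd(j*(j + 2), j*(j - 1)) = j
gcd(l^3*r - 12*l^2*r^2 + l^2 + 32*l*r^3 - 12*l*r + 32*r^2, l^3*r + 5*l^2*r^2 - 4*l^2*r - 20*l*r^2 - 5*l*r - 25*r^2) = 1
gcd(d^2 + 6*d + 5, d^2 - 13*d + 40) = 1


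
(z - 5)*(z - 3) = z^2 - 8*z + 15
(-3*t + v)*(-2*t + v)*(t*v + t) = 6*t^3*v + 6*t^3 - 5*t^2*v^2 - 5*t^2*v + t*v^3 + t*v^2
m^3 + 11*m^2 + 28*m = m*(m + 4)*(m + 7)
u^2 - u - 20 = (u - 5)*(u + 4)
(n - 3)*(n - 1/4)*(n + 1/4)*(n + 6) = n^4 + 3*n^3 - 289*n^2/16 - 3*n/16 + 9/8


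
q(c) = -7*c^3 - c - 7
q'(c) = -21*c^2 - 1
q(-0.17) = -6.80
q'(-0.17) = -1.61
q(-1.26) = 8.26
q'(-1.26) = -34.34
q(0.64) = -9.48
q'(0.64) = -9.60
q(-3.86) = 399.45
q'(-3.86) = -313.89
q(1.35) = -25.57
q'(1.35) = -39.27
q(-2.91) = 168.41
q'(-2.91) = -178.83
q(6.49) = -1927.01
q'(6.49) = -885.52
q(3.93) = -435.82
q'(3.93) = -325.34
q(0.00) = -7.00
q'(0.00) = -1.00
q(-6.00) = 1511.00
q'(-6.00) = -757.00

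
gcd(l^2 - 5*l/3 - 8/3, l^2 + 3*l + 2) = l + 1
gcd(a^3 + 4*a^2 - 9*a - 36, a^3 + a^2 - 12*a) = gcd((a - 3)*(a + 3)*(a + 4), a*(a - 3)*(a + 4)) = a^2 + a - 12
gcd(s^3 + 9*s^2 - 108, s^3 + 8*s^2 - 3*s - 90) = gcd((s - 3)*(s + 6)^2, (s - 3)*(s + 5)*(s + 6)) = s^2 + 3*s - 18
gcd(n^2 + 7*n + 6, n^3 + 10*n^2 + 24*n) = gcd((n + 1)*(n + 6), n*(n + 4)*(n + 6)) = n + 6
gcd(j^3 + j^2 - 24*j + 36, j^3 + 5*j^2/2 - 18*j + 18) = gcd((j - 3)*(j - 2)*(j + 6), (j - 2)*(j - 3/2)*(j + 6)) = j^2 + 4*j - 12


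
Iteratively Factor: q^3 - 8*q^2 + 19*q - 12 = (q - 1)*(q^2 - 7*q + 12) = (q - 3)*(q - 1)*(q - 4)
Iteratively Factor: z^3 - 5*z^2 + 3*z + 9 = (z + 1)*(z^2 - 6*z + 9) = (z - 3)*(z + 1)*(z - 3)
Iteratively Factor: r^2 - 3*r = (r - 3)*(r)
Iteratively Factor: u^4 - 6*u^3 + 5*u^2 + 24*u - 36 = (u - 3)*(u^3 - 3*u^2 - 4*u + 12) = (u - 3)*(u - 2)*(u^2 - u - 6) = (u - 3)*(u - 2)*(u + 2)*(u - 3)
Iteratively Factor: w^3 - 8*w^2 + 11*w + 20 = (w - 4)*(w^2 - 4*w - 5) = (w - 4)*(w + 1)*(w - 5)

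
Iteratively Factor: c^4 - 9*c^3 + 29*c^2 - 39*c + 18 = (c - 3)*(c^3 - 6*c^2 + 11*c - 6) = (c - 3)^2*(c^2 - 3*c + 2) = (c - 3)^2*(c - 2)*(c - 1)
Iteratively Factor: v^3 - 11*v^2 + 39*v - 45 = (v - 3)*(v^2 - 8*v + 15) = (v - 3)^2*(v - 5)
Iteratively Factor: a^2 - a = (a - 1)*(a)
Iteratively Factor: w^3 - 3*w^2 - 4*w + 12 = (w - 3)*(w^2 - 4) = (w - 3)*(w - 2)*(w + 2)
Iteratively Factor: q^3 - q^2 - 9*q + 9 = (q - 3)*(q^2 + 2*q - 3) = (q - 3)*(q + 3)*(q - 1)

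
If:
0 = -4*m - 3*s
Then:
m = -3*s/4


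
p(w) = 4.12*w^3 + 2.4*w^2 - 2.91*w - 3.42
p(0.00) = -3.42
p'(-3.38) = 122.07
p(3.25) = 153.90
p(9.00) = 3168.27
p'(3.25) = 143.24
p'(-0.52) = -2.06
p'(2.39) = 79.16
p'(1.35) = 26.10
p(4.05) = 297.85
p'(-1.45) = 16.12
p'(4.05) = 219.26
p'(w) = 12.36*w^2 + 4.8*w - 2.91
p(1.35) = 7.16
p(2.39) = 59.58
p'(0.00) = -2.91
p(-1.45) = -6.71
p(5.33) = 673.10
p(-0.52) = -1.84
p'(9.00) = 1041.45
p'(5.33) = 373.81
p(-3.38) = -125.26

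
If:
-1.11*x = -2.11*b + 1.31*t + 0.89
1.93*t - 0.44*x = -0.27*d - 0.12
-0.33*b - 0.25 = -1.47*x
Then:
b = 4.45454545454545*x - 0.757575757575758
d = 13.1342260604347 - 43.6006374174313*x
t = 6.32755031228314*x - 1.89960675456859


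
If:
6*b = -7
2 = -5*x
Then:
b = -7/6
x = -2/5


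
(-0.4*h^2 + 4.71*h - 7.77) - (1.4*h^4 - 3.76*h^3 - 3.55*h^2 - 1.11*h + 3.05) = -1.4*h^4 + 3.76*h^3 + 3.15*h^2 + 5.82*h - 10.82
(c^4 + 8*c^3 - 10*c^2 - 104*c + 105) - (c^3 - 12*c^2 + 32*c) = c^4 + 7*c^3 + 2*c^2 - 136*c + 105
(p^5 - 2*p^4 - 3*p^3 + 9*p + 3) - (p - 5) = p^5 - 2*p^4 - 3*p^3 + 8*p + 8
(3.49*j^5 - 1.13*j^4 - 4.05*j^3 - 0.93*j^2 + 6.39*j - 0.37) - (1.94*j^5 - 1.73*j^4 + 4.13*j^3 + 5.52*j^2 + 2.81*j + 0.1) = 1.55*j^5 + 0.6*j^4 - 8.18*j^3 - 6.45*j^2 + 3.58*j - 0.47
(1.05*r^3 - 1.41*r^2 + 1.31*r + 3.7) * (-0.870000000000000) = -0.9135*r^3 + 1.2267*r^2 - 1.1397*r - 3.219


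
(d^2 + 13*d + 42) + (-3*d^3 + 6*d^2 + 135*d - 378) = -3*d^3 + 7*d^2 + 148*d - 336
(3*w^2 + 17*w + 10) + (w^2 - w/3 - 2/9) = 4*w^2 + 50*w/3 + 88/9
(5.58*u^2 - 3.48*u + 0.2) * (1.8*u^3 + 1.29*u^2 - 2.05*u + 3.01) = 10.044*u^5 + 0.9342*u^4 - 15.5682*u^3 + 24.1878*u^2 - 10.8848*u + 0.602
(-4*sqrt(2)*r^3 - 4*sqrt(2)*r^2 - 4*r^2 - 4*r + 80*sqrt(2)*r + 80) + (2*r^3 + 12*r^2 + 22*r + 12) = -4*sqrt(2)*r^3 + 2*r^3 - 4*sqrt(2)*r^2 + 8*r^2 + 18*r + 80*sqrt(2)*r + 92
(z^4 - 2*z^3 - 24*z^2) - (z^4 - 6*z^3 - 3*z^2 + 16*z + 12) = 4*z^3 - 21*z^2 - 16*z - 12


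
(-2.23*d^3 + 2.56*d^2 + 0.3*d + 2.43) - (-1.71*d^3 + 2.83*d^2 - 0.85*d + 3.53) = -0.52*d^3 - 0.27*d^2 + 1.15*d - 1.1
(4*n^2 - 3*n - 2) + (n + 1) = 4*n^2 - 2*n - 1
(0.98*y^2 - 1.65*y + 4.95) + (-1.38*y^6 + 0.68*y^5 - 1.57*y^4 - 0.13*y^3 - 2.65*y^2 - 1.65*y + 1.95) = -1.38*y^6 + 0.68*y^5 - 1.57*y^4 - 0.13*y^3 - 1.67*y^2 - 3.3*y + 6.9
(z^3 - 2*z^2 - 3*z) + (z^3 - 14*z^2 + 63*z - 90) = 2*z^3 - 16*z^2 + 60*z - 90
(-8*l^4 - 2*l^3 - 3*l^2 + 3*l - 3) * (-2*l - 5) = 16*l^5 + 44*l^4 + 16*l^3 + 9*l^2 - 9*l + 15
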